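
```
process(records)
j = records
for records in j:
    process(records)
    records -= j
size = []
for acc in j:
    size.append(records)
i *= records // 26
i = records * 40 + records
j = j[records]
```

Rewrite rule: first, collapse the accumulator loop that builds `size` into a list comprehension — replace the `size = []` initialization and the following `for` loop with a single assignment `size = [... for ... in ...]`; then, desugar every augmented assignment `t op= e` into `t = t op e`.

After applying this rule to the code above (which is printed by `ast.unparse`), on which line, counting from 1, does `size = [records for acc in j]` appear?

6

Transformed code:
process(records)
j = records
for records in j:
    process(records)
    records = records - j
size = [records for acc in j]
i = i * (records // 26)
i = records * 40 + records
j = j[records]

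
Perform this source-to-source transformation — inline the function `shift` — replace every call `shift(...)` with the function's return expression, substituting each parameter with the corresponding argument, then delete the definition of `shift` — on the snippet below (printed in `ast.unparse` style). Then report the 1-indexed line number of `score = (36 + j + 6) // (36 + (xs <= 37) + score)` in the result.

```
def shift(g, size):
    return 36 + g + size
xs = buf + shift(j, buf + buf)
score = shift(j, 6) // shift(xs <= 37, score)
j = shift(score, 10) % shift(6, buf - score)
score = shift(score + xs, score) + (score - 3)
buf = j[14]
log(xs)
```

Transformed code:
xs = buf + (36 + j + (buf + buf))
score = (36 + j + 6) // (36 + (xs <= 37) + score)
j = (36 + score + 10) % (36 + 6 + (buf - score))
score = 36 + (score + xs) + score + (score - 3)
buf = j[14]
log(xs)

2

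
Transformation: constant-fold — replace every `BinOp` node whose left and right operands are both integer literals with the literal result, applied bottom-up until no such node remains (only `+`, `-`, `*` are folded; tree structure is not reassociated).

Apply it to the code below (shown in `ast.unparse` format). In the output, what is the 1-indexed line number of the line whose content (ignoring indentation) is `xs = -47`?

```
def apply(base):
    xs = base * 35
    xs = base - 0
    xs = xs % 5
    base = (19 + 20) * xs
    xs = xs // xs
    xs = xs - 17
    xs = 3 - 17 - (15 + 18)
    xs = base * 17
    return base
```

8

Transformed code:
def apply(base):
    xs = base * 35
    xs = base - 0
    xs = xs % 5
    base = 39 * xs
    xs = xs // xs
    xs = xs - 17
    xs = -47
    xs = base * 17
    return base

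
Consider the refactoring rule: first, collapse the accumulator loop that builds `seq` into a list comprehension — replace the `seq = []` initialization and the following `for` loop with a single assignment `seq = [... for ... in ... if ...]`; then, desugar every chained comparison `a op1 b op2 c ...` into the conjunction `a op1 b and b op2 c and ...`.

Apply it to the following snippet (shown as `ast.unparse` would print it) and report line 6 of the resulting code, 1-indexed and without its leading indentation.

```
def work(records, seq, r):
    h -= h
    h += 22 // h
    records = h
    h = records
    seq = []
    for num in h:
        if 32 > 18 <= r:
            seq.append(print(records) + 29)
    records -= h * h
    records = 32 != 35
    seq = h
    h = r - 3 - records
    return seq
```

seq = [print(records) + 29 for num in h if 32 > 18 and 18 <= r]

Transformed code:
def work(records, seq, r):
    h -= h
    h += 22 // h
    records = h
    h = records
    seq = [print(records) + 29 for num in h if 32 > 18 and 18 <= r]
    records -= h * h
    records = 32 != 35
    seq = h
    h = r - 3 - records
    return seq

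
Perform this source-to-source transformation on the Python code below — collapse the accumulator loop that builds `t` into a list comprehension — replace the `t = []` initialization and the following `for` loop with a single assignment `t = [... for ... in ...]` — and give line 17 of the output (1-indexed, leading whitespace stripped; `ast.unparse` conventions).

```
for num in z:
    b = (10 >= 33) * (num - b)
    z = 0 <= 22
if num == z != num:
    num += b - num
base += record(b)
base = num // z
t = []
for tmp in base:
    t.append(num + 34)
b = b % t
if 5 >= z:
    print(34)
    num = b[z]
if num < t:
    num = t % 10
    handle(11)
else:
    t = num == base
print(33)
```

t = num == base

Transformed code:
for num in z:
    b = (10 >= 33) * (num - b)
    z = 0 <= 22
if num == z != num:
    num += b - num
base += record(b)
base = num // z
t = [num + 34 for tmp in base]
b = b % t
if 5 >= z:
    print(34)
    num = b[z]
if num < t:
    num = t % 10
    handle(11)
else:
    t = num == base
print(33)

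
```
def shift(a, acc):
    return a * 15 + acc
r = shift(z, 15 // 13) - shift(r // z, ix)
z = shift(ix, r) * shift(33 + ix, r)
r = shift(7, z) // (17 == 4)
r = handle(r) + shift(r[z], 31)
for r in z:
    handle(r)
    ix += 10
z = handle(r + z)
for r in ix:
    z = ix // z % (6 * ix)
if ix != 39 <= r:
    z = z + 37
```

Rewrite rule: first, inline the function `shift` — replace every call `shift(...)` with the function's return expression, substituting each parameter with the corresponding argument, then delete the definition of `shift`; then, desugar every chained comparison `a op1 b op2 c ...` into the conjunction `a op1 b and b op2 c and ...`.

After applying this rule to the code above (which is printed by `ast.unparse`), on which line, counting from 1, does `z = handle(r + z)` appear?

Transformed code:
r = z * 15 + 15 // 13 - (r // z * 15 + ix)
z = (ix * 15 + r) * ((33 + ix) * 15 + r)
r = (7 * 15 + z) // (17 == 4)
r = handle(r) + (r[z] * 15 + 31)
for r in z:
    handle(r)
    ix += 10
z = handle(r + z)
for r in ix:
    z = ix // z % (6 * ix)
if ix != 39 and 39 <= r:
    z = z + 37

8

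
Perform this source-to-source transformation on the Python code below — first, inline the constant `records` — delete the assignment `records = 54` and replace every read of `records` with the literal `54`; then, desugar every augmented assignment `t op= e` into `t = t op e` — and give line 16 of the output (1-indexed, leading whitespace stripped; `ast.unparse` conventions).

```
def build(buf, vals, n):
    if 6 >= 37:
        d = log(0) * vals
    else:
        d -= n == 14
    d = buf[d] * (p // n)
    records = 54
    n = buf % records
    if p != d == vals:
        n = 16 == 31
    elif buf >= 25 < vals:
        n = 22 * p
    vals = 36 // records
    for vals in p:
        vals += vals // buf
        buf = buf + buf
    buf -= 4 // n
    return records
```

buf = buf - 4 // n

Transformed code:
def build(buf, vals, n):
    if 6 >= 37:
        d = log(0) * vals
    else:
        d = d - (n == 14)
    d = buf[d] * (p // n)
    n = buf % 54
    if p != d == vals:
        n = 16 == 31
    elif buf >= 25 < vals:
        n = 22 * p
    vals = 36 // 54
    for vals in p:
        vals = vals + vals // buf
        buf = buf + buf
    buf = buf - 4 // n
    return 54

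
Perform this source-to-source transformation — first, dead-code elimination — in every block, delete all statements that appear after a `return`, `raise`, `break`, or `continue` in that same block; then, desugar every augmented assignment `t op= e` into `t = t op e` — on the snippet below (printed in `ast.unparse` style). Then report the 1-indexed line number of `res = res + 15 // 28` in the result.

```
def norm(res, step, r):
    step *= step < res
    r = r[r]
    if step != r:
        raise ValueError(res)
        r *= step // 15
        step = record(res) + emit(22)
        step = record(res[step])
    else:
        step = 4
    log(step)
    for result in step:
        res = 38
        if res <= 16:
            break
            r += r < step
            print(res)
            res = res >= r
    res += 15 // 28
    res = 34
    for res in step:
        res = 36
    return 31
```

13

Transformed code:
def norm(res, step, r):
    step = step * (step < res)
    r = r[r]
    if step != r:
        raise ValueError(res)
    else:
        step = 4
    log(step)
    for result in step:
        res = 38
        if res <= 16:
            break
    res = res + 15 // 28
    res = 34
    for res in step:
        res = 36
    return 31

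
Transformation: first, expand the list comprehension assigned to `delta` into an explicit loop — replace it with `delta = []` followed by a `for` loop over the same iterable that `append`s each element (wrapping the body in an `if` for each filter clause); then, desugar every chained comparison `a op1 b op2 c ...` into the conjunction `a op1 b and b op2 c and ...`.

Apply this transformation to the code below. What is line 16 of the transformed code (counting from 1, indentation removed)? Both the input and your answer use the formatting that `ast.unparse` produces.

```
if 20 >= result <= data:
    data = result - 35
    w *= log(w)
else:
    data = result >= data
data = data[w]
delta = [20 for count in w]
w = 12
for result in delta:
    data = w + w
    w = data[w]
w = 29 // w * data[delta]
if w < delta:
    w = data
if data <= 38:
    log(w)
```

Transformed code:
if 20 >= result and result <= data:
    data = result - 35
    w *= log(w)
else:
    data = result >= data
data = data[w]
delta = []
for count in w:
    delta.append(20)
w = 12
for result in delta:
    data = w + w
    w = data[w]
w = 29 // w * data[delta]
if w < delta:
    w = data
if data <= 38:
    log(w)

w = data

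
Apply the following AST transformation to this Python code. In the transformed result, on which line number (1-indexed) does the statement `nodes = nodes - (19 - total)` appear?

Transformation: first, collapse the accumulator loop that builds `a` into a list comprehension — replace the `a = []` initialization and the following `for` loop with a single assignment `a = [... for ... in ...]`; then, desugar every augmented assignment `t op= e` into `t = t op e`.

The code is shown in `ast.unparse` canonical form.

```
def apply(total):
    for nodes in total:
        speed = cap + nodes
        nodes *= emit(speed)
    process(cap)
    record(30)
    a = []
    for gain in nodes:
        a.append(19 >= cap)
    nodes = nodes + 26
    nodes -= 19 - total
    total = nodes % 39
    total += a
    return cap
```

Transformed code:
def apply(total):
    for nodes in total:
        speed = cap + nodes
        nodes = nodes * emit(speed)
    process(cap)
    record(30)
    a = [19 >= cap for gain in nodes]
    nodes = nodes + 26
    nodes = nodes - (19 - total)
    total = nodes % 39
    total = total + a
    return cap

9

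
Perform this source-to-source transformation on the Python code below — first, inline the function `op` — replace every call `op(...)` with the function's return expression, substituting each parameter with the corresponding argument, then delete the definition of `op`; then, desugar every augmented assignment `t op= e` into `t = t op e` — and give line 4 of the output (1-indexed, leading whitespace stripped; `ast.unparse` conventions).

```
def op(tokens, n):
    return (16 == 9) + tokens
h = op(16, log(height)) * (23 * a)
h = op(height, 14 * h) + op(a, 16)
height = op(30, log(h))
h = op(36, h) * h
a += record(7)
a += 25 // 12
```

h = ((16 == 9) + 36) * h

Transformed code:
h = ((16 == 9) + 16) * (23 * a)
h = (16 == 9) + height + ((16 == 9) + a)
height = (16 == 9) + 30
h = ((16 == 9) + 36) * h
a = a + record(7)
a = a + 25 // 12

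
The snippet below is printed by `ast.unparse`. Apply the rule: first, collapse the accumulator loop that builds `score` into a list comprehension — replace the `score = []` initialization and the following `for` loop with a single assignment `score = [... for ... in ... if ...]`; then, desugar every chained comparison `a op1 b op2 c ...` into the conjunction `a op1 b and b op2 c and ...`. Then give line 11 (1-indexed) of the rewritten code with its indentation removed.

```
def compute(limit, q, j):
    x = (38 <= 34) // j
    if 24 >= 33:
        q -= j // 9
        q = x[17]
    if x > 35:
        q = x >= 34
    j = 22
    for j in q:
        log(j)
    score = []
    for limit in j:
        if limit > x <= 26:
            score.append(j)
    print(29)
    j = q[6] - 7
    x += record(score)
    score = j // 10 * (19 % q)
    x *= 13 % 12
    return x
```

Transformed code:
def compute(limit, q, j):
    x = (38 <= 34) // j
    if 24 >= 33:
        q -= j // 9
        q = x[17]
    if x > 35:
        q = x >= 34
    j = 22
    for j in q:
        log(j)
    score = [j for limit in j if limit > x and x <= 26]
    print(29)
    j = q[6] - 7
    x += record(score)
    score = j // 10 * (19 % q)
    x *= 13 % 12
    return x

score = [j for limit in j if limit > x and x <= 26]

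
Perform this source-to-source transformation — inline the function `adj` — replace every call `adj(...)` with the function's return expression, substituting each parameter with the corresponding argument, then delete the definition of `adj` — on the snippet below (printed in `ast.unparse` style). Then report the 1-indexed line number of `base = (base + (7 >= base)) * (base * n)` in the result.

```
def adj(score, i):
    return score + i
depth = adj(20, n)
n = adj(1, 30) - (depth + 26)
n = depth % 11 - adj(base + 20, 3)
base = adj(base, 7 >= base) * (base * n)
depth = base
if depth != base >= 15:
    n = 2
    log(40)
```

4

Transformed code:
depth = 20 + n
n = 1 + 30 - (depth + 26)
n = depth % 11 - (base + 20 + 3)
base = (base + (7 >= base)) * (base * n)
depth = base
if depth != base >= 15:
    n = 2
    log(40)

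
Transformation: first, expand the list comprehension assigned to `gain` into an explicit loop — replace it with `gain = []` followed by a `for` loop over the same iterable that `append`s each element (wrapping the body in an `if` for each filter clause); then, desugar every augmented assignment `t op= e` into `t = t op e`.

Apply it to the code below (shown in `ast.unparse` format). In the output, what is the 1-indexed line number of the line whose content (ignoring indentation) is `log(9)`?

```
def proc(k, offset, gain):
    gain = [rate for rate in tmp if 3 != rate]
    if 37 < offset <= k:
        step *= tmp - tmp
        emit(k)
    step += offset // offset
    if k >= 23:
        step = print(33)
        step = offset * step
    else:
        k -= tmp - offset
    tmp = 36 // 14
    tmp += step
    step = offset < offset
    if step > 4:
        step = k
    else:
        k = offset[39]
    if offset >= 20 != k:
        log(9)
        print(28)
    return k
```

23

Transformed code:
def proc(k, offset, gain):
    gain = []
    for rate in tmp:
        if 3 != rate:
            gain.append(rate)
    if 37 < offset <= k:
        step = step * (tmp - tmp)
        emit(k)
    step = step + offset // offset
    if k >= 23:
        step = print(33)
        step = offset * step
    else:
        k = k - (tmp - offset)
    tmp = 36 // 14
    tmp = tmp + step
    step = offset < offset
    if step > 4:
        step = k
    else:
        k = offset[39]
    if offset >= 20 != k:
        log(9)
        print(28)
    return k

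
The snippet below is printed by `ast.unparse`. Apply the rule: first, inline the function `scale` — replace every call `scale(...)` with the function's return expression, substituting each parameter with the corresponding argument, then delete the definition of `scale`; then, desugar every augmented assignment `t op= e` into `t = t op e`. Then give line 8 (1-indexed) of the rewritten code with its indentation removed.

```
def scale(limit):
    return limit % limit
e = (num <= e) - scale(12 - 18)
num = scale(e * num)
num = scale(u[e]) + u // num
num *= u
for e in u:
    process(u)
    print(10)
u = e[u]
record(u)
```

Transformed code:
e = (num <= e) - (12 - 18) % (12 - 18)
num = e * num % (e * num)
num = u[e] % u[e] + u // num
num = num * u
for e in u:
    process(u)
    print(10)
u = e[u]
record(u)

u = e[u]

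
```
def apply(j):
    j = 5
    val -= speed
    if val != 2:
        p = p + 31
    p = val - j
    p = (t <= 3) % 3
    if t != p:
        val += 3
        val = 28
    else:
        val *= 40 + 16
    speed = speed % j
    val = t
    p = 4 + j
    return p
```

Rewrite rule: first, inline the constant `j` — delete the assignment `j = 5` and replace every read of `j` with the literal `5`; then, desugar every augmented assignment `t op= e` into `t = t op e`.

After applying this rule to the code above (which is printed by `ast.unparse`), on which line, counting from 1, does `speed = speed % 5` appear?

12

Transformed code:
def apply(j):
    val = val - speed
    if val != 2:
        p = p + 31
    p = val - 5
    p = (t <= 3) % 3
    if t != p:
        val = val + 3
        val = 28
    else:
        val = val * (40 + 16)
    speed = speed % 5
    val = t
    p = 4 + 5
    return p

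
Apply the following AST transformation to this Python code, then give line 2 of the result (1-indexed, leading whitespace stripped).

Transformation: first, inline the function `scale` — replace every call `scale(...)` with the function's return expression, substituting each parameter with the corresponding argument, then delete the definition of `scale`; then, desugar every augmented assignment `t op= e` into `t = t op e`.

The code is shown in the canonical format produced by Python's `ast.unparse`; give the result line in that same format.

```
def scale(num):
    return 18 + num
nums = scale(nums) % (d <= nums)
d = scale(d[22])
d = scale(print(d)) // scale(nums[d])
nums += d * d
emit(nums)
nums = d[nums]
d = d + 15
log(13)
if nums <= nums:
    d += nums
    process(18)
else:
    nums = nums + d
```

Transformed code:
nums = (18 + nums) % (d <= nums)
d = 18 + d[22]
d = (18 + print(d)) // (18 + nums[d])
nums = nums + d * d
emit(nums)
nums = d[nums]
d = d + 15
log(13)
if nums <= nums:
    d = d + nums
    process(18)
else:
    nums = nums + d

d = 18 + d[22]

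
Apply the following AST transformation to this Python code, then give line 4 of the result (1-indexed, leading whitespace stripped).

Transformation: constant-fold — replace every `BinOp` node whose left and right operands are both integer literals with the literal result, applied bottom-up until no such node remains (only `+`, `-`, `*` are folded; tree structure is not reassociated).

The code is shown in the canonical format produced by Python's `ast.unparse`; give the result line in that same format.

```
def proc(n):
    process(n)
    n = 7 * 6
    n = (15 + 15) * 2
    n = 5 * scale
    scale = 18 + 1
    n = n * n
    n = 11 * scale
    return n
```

Transformed code:
def proc(n):
    process(n)
    n = 42
    n = 60
    n = 5 * scale
    scale = 19
    n = n * n
    n = 11 * scale
    return n

n = 60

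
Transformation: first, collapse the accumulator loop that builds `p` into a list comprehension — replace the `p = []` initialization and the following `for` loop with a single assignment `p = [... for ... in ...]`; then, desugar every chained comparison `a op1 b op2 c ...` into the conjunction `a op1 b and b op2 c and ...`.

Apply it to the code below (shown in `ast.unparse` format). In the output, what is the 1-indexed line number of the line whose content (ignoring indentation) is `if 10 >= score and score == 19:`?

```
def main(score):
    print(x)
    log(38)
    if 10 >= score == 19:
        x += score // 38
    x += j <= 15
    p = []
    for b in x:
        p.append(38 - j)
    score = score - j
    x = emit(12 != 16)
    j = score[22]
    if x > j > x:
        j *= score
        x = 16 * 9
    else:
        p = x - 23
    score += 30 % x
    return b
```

Transformed code:
def main(score):
    print(x)
    log(38)
    if 10 >= score and score == 19:
        x += score // 38
    x += j <= 15
    p = [38 - j for b in x]
    score = score - j
    x = emit(12 != 16)
    j = score[22]
    if x > j and j > x:
        j *= score
        x = 16 * 9
    else:
        p = x - 23
    score += 30 % x
    return b

4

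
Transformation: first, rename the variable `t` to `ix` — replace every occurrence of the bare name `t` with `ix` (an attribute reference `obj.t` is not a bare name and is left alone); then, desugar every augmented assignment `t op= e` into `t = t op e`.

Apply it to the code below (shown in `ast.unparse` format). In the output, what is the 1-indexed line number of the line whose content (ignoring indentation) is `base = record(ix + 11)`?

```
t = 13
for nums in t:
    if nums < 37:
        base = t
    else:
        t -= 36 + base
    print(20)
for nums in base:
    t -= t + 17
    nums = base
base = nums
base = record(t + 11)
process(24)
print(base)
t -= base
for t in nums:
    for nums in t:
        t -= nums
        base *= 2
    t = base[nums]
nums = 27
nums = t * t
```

Transformed code:
ix = 13
for nums in ix:
    if nums < 37:
        base = ix
    else:
        ix = ix - (36 + base)
    print(20)
for nums in base:
    ix = ix - (ix + 17)
    nums = base
base = nums
base = record(ix + 11)
process(24)
print(base)
ix = ix - base
for ix in nums:
    for nums in ix:
        ix = ix - nums
        base = base * 2
    ix = base[nums]
nums = 27
nums = ix * ix

12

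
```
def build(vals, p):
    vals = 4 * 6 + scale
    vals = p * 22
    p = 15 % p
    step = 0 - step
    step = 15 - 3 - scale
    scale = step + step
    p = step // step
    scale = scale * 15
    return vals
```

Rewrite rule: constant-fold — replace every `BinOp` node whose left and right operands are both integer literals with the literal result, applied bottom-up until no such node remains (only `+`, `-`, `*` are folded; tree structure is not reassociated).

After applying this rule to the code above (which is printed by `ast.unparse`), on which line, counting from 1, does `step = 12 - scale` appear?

Transformed code:
def build(vals, p):
    vals = 24 + scale
    vals = p * 22
    p = 15 % p
    step = 0 - step
    step = 12 - scale
    scale = step + step
    p = step // step
    scale = scale * 15
    return vals

6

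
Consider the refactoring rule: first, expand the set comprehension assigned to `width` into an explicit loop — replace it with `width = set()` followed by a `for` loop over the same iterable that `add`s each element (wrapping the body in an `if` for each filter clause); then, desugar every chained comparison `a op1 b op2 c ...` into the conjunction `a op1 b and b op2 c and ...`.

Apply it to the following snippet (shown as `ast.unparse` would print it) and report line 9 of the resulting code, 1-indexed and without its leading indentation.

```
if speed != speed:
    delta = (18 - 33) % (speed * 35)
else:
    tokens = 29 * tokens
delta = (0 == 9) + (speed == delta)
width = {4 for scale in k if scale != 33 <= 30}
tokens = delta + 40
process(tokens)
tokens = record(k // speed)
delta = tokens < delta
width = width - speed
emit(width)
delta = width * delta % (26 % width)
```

width.add(4)

Transformed code:
if speed != speed:
    delta = (18 - 33) % (speed * 35)
else:
    tokens = 29 * tokens
delta = (0 == 9) + (speed == delta)
width = set()
for scale in k:
    if scale != 33 and 33 <= 30:
        width.add(4)
tokens = delta + 40
process(tokens)
tokens = record(k // speed)
delta = tokens < delta
width = width - speed
emit(width)
delta = width * delta % (26 % width)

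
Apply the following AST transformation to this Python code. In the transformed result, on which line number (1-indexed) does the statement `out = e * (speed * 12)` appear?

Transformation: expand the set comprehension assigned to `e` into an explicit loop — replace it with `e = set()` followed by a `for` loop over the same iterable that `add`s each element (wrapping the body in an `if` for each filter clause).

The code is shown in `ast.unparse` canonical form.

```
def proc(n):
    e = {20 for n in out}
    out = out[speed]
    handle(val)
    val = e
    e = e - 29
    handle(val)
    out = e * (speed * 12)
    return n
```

10

Transformed code:
def proc(n):
    e = set()
    for n in out:
        e.add(20)
    out = out[speed]
    handle(val)
    val = e
    e = e - 29
    handle(val)
    out = e * (speed * 12)
    return n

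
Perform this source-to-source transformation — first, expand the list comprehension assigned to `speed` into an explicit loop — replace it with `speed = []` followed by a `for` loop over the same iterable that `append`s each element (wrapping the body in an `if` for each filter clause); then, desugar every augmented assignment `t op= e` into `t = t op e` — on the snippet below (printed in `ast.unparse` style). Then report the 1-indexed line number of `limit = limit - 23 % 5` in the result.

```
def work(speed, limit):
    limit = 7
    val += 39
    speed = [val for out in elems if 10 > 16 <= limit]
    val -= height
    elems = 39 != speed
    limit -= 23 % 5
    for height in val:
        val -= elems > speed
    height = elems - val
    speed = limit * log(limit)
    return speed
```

10

Transformed code:
def work(speed, limit):
    limit = 7
    val = val + 39
    speed = []
    for out in elems:
        if 10 > 16 <= limit:
            speed.append(val)
    val = val - height
    elems = 39 != speed
    limit = limit - 23 % 5
    for height in val:
        val = val - (elems > speed)
    height = elems - val
    speed = limit * log(limit)
    return speed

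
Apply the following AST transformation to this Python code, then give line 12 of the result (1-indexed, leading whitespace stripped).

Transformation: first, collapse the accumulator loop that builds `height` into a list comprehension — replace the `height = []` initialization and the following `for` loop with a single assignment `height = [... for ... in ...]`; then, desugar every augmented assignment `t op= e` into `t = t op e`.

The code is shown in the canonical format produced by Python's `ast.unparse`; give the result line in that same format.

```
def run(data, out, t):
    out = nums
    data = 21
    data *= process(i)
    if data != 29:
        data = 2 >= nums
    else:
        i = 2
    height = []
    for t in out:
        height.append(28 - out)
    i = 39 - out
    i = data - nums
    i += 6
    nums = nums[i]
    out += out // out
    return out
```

Transformed code:
def run(data, out, t):
    out = nums
    data = 21
    data = data * process(i)
    if data != 29:
        data = 2 >= nums
    else:
        i = 2
    height = [28 - out for t in out]
    i = 39 - out
    i = data - nums
    i = i + 6
    nums = nums[i]
    out = out + out // out
    return out

i = i + 6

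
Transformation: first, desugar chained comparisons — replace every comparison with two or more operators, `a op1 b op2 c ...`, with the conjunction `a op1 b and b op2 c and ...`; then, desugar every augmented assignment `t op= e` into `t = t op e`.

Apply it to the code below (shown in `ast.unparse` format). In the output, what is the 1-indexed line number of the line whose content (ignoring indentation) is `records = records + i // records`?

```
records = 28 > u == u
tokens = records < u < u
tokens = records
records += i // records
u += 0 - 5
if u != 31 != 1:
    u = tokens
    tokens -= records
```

4

Transformed code:
records = 28 > u and u == u
tokens = records < u and u < u
tokens = records
records = records + i // records
u = u + (0 - 5)
if u != 31 and 31 != 1:
    u = tokens
    tokens = tokens - records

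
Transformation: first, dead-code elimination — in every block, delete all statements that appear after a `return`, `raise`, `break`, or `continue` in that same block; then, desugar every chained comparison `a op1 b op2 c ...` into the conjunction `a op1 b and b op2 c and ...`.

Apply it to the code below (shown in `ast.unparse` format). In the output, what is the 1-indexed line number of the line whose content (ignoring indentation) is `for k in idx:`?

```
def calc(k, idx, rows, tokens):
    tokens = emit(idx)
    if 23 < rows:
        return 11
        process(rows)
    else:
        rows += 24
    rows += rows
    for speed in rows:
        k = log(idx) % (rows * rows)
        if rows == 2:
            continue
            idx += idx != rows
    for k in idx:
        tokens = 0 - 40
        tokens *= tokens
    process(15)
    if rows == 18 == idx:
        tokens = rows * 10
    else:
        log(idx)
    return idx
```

Transformed code:
def calc(k, idx, rows, tokens):
    tokens = emit(idx)
    if 23 < rows:
        return 11
    else:
        rows += 24
    rows += rows
    for speed in rows:
        k = log(idx) % (rows * rows)
        if rows == 2:
            continue
    for k in idx:
        tokens = 0 - 40
        tokens *= tokens
    process(15)
    if rows == 18 and 18 == idx:
        tokens = rows * 10
    else:
        log(idx)
    return idx

12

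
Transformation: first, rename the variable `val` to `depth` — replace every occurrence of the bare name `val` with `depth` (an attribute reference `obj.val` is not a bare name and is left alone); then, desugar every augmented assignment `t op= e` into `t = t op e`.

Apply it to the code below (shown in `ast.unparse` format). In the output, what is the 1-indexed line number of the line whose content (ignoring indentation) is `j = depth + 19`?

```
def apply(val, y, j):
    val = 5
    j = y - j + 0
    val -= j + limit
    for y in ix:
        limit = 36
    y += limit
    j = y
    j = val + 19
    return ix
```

9

Transformed code:
def apply(depth, y, j):
    depth = 5
    j = y - j + 0
    depth = depth - (j + limit)
    for y in ix:
        limit = 36
    y = y + limit
    j = y
    j = depth + 19
    return ix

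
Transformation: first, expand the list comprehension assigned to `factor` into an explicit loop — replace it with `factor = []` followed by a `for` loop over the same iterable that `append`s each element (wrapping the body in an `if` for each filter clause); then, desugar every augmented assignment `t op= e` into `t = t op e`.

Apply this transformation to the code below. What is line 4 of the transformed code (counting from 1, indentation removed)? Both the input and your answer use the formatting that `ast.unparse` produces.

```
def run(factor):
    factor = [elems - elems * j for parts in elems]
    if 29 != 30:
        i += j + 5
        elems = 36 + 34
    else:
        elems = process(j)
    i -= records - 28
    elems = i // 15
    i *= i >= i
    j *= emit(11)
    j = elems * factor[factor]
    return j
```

Transformed code:
def run(factor):
    factor = []
    for parts in elems:
        factor.append(elems - elems * j)
    if 29 != 30:
        i = i + (j + 5)
        elems = 36 + 34
    else:
        elems = process(j)
    i = i - (records - 28)
    elems = i // 15
    i = i * (i >= i)
    j = j * emit(11)
    j = elems * factor[factor]
    return j

factor.append(elems - elems * j)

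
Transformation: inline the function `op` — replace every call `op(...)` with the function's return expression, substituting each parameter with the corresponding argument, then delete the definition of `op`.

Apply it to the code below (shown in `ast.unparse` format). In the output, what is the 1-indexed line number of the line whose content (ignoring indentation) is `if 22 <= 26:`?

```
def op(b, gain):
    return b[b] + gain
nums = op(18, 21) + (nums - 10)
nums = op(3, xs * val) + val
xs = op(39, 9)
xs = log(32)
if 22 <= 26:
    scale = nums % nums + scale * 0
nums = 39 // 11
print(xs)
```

Transformed code:
nums = 18[18] + 21 + (nums - 10)
nums = 3[3] + xs * val + val
xs = 39[39] + 9
xs = log(32)
if 22 <= 26:
    scale = nums % nums + scale * 0
nums = 39 // 11
print(xs)

5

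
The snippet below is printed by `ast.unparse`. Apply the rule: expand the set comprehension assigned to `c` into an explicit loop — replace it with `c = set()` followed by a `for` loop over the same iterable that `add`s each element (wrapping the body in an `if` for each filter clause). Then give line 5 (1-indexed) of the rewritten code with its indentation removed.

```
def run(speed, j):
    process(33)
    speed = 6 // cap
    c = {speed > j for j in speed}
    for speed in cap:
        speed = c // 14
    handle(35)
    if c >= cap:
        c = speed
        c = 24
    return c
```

Transformed code:
def run(speed, j):
    process(33)
    speed = 6 // cap
    c = set()
    for j in speed:
        c.add(speed > j)
    for speed in cap:
        speed = c // 14
    handle(35)
    if c >= cap:
        c = speed
        c = 24
    return c

for j in speed:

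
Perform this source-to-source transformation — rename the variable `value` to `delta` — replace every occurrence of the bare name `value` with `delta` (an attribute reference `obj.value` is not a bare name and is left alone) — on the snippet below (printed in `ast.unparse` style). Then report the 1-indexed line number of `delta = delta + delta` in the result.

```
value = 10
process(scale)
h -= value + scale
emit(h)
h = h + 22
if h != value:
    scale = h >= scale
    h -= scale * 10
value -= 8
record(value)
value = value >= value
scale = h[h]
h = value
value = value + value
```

Transformed code:
delta = 10
process(scale)
h -= delta + scale
emit(h)
h = h + 22
if h != delta:
    scale = h >= scale
    h -= scale * 10
delta -= 8
record(delta)
delta = delta >= delta
scale = h[h]
h = delta
delta = delta + delta

14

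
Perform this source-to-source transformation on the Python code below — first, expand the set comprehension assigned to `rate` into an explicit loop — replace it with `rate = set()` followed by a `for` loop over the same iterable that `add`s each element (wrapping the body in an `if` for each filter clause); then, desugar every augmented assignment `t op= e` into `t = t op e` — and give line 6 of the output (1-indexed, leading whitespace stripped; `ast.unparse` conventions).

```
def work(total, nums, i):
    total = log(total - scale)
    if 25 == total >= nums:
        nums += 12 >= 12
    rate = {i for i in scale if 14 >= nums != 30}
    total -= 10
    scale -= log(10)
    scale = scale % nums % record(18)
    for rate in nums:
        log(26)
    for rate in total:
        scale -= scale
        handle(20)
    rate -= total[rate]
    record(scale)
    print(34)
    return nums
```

Transformed code:
def work(total, nums, i):
    total = log(total - scale)
    if 25 == total >= nums:
        nums = nums + (12 >= 12)
    rate = set()
    for i in scale:
        if 14 >= nums != 30:
            rate.add(i)
    total = total - 10
    scale = scale - log(10)
    scale = scale % nums % record(18)
    for rate in nums:
        log(26)
    for rate in total:
        scale = scale - scale
        handle(20)
    rate = rate - total[rate]
    record(scale)
    print(34)
    return nums

for i in scale:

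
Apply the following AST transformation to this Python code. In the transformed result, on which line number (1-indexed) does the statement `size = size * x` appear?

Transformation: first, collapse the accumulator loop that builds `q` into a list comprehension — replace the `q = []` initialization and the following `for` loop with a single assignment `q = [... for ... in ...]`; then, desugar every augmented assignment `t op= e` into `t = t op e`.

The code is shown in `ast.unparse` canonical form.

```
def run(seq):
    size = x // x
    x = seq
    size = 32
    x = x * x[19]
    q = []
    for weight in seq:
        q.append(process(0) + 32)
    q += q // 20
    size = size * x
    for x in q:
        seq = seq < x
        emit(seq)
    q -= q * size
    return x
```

Transformed code:
def run(seq):
    size = x // x
    x = seq
    size = 32
    x = x * x[19]
    q = [process(0) + 32 for weight in seq]
    q = q + q // 20
    size = size * x
    for x in q:
        seq = seq < x
        emit(seq)
    q = q - q * size
    return x

8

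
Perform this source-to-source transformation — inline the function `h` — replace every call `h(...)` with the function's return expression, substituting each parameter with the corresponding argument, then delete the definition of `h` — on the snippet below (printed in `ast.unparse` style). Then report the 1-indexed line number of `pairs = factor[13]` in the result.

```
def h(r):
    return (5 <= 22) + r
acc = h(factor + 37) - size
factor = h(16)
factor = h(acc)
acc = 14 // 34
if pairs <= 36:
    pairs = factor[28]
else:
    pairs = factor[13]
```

8

Transformed code:
acc = (5 <= 22) + (factor + 37) - size
factor = (5 <= 22) + 16
factor = (5 <= 22) + acc
acc = 14 // 34
if pairs <= 36:
    pairs = factor[28]
else:
    pairs = factor[13]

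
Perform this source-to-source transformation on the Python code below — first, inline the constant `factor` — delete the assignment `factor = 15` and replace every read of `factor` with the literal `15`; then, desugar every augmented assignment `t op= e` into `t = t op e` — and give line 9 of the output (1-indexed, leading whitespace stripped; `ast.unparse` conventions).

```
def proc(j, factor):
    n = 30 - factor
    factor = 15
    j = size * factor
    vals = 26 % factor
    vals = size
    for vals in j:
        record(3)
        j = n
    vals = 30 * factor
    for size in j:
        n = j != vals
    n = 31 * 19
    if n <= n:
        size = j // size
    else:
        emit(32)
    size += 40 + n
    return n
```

Transformed code:
def proc(j, factor):
    n = 30 - 15
    j = size * 15
    vals = 26 % 15
    vals = size
    for vals in j:
        record(3)
        j = n
    vals = 30 * 15
    for size in j:
        n = j != vals
    n = 31 * 19
    if n <= n:
        size = j // size
    else:
        emit(32)
    size = size + (40 + n)
    return n

vals = 30 * 15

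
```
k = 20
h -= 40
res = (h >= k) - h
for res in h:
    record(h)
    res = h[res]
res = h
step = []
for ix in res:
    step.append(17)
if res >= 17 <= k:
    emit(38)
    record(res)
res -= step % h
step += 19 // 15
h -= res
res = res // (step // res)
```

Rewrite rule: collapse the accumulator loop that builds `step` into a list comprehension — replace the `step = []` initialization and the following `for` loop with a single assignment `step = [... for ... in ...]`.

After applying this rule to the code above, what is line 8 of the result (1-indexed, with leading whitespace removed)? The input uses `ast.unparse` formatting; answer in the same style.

step = [17 for ix in res]

Transformed code:
k = 20
h -= 40
res = (h >= k) - h
for res in h:
    record(h)
    res = h[res]
res = h
step = [17 for ix in res]
if res >= 17 <= k:
    emit(38)
    record(res)
res -= step % h
step += 19 // 15
h -= res
res = res // (step // res)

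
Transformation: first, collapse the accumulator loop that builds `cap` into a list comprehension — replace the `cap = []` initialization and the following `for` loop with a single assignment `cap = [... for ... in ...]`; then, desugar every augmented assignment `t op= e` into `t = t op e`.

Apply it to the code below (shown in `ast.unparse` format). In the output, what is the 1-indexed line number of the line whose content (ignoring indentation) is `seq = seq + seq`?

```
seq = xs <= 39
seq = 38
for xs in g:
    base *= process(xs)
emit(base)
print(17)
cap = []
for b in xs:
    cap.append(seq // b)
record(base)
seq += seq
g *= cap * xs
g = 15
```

9

Transformed code:
seq = xs <= 39
seq = 38
for xs in g:
    base = base * process(xs)
emit(base)
print(17)
cap = [seq // b for b in xs]
record(base)
seq = seq + seq
g = g * (cap * xs)
g = 15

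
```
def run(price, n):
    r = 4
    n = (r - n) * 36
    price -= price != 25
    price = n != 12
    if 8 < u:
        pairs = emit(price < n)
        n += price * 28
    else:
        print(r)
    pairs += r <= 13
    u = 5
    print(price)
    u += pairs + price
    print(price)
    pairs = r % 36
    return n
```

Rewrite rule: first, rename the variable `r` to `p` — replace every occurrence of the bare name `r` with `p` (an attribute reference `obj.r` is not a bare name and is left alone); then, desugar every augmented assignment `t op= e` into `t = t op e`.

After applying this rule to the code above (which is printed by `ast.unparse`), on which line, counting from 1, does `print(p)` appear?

10

Transformed code:
def run(price, n):
    p = 4
    n = (p - n) * 36
    price = price - (price != 25)
    price = n != 12
    if 8 < u:
        pairs = emit(price < n)
        n = n + price * 28
    else:
        print(p)
    pairs = pairs + (p <= 13)
    u = 5
    print(price)
    u = u + (pairs + price)
    print(price)
    pairs = p % 36
    return n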